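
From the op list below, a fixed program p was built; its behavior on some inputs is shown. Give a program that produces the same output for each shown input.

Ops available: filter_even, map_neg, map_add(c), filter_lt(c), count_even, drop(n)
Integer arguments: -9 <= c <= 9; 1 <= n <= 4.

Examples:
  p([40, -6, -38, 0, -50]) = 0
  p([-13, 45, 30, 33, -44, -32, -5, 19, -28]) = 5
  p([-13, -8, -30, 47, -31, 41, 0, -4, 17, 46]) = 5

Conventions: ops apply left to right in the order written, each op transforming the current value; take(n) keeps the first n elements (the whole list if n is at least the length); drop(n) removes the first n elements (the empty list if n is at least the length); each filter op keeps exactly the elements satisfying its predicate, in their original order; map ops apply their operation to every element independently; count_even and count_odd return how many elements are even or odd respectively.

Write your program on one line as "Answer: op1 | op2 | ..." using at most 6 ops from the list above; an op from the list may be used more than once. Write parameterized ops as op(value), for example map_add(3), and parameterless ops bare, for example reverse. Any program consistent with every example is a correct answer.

map_neg | map_add(-1) | map_add(-6) | map_add(-6) | map_neg | count_even

Check, running the answer program on each example:
  [40, -6, -38, 0, -50] -> [-40, 6, 38, 0, 50] -> [-41, 5, 37, -1, 49] -> [-47, -1, 31, -7, 43] -> [-53, -7, 25, -13, 37] -> [53, 7, -25, 13, -37] -> 0
  [-13, 45, 30, 33, -44, -32, -5, 19, -28] -> [13, -45, -30, -33, 44, 32, 5, -19, 28] -> [12, -46, -31, -34, 43, 31, 4, -20, 27] -> [6, -52, -37, -40, 37, 25, -2, -26, 21] -> [0, -58, -43, -46, 31, 19, -8, -32, 15] -> [0, 58, 43, 46, -31, -19, 8, 32, -15] -> 5
  [-13, -8, -30, 47, -31, 41, 0, -4, 17, 46] -> [13, 8, 30, -47, 31, -41, 0, 4, -17, -46] -> [12, 7, 29, -48, 30, -42, -1, 3, -18, -47] -> [6, 1, 23, -54, 24, -48, -7, -3, -24, -53] -> [0, -5, 17, -60, 18, -54, -13, -9, -30, -59] -> [0, 5, -17, 60, -18, 54, 13, 9, 30, 59] -> 5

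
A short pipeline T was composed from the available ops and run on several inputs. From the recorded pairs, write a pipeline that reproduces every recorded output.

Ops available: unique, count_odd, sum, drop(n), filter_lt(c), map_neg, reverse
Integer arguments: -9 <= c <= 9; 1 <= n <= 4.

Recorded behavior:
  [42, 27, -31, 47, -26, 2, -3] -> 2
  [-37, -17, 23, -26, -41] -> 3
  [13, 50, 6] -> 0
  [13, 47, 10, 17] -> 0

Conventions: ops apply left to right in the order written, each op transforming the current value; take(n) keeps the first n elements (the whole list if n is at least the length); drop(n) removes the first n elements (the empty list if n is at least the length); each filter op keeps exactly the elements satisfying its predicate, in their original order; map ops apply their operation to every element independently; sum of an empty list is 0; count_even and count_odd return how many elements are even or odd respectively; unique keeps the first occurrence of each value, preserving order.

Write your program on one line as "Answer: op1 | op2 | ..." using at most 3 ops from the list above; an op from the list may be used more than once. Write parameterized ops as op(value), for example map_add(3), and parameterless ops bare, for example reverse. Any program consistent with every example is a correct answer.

filter_lt(8) | count_odd

Check, running the answer program on each example:
  [42, 27, -31, 47, -26, 2, -3] -> [-31, -26, 2, -3] -> 2
  [-37, -17, 23, -26, -41] -> [-37, -17, -26, -41] -> 3
  [13, 50, 6] -> [6] -> 0
  [13, 47, 10, 17] -> [] -> 0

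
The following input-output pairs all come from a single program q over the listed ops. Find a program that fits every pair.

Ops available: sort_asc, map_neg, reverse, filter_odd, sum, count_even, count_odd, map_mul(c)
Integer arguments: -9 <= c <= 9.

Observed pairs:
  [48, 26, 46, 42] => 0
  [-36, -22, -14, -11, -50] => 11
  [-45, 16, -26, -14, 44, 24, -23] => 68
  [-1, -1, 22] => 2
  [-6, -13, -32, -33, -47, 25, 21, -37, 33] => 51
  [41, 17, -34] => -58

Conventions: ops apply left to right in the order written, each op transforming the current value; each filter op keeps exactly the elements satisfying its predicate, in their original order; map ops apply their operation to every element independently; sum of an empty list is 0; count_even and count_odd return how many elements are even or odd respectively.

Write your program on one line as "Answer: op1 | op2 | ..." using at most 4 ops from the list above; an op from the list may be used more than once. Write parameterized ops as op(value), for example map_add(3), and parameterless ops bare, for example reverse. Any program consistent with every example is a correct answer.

map_neg | filter_odd | sum

Check, running the answer program on each example:
  [48, 26, 46, 42] -> [-48, -26, -46, -42] -> [] -> 0
  [-36, -22, -14, -11, -50] -> [36, 22, 14, 11, 50] -> [11] -> 11
  [-45, 16, -26, -14, 44, 24, -23] -> [45, -16, 26, 14, -44, -24, 23] -> [45, 23] -> 68
  [-1, -1, 22] -> [1, 1, -22] -> [1, 1] -> 2
  [-6, -13, -32, -33, -47, 25, 21, -37, 33] -> [6, 13, 32, 33, 47, -25, -21, 37, -33] -> [13, 33, 47, -25, -21, 37, -33] -> 51
  [41, 17, -34] -> [-41, -17, 34] -> [-41, -17] -> -58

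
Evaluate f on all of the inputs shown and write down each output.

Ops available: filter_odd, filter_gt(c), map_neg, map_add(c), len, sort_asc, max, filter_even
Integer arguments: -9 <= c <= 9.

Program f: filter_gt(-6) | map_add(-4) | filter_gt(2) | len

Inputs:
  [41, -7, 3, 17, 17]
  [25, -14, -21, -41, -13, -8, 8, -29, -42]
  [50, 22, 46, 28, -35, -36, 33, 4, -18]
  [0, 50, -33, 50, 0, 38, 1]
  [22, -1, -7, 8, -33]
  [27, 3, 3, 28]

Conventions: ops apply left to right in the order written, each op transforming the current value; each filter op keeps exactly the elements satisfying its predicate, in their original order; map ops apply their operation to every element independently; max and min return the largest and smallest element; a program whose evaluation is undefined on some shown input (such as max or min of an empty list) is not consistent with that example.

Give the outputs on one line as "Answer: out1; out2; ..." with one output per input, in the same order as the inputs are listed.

Execution, op by op:
  [41, -7, 3, 17, 17] -> [41, 3, 17, 17] -> [37, -1, 13, 13] -> [37, 13, 13] -> 3
  [25, -14, -21, -41, -13, -8, 8, -29, -42] -> [25, 8] -> [21, 4] -> [21, 4] -> 2
  [50, 22, 46, 28, -35, -36, 33, 4, -18] -> [50, 22, 46, 28, 33, 4] -> [46, 18, 42, 24, 29, 0] -> [46, 18, 42, 24, 29] -> 5
  [0, 50, -33, 50, 0, 38, 1] -> [0, 50, 50, 0, 38, 1] -> [-4, 46, 46, -4, 34, -3] -> [46, 46, 34] -> 3
  [22, -1, -7, 8, -33] -> [22, -1, 8] -> [18, -5, 4] -> [18, 4] -> 2
  [27, 3, 3, 28] -> [27, 3, 3, 28] -> [23, -1, -1, 24] -> [23, 24] -> 2

3; 2; 5; 3; 2; 2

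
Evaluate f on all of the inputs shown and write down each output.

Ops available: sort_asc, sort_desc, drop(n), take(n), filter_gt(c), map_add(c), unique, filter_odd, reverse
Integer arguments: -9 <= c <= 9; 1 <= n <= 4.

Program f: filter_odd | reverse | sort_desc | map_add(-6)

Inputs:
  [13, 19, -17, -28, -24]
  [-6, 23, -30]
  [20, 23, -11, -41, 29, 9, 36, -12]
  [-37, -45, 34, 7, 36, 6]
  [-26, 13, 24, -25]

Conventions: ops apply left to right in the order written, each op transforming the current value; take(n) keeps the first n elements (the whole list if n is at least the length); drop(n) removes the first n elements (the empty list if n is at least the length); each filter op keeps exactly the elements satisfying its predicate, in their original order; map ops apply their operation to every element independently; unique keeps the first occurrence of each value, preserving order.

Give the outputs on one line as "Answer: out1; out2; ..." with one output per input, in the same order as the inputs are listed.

[13, 7, -23]; [17]; [23, 17, 3, -17, -47]; [1, -43, -51]; [7, -31]

Execution, op by op:
  [13, 19, -17, -28, -24] -> [13, 19, -17] -> [-17, 19, 13] -> [19, 13, -17] -> [13, 7, -23]
  [-6, 23, -30] -> [23] -> [23] -> [23] -> [17]
  [20, 23, -11, -41, 29, 9, 36, -12] -> [23, -11, -41, 29, 9] -> [9, 29, -41, -11, 23] -> [29, 23, 9, -11, -41] -> [23, 17, 3, -17, -47]
  [-37, -45, 34, 7, 36, 6] -> [-37, -45, 7] -> [7, -45, -37] -> [7, -37, -45] -> [1, -43, -51]
  [-26, 13, 24, -25] -> [13, -25] -> [-25, 13] -> [13, -25] -> [7, -31]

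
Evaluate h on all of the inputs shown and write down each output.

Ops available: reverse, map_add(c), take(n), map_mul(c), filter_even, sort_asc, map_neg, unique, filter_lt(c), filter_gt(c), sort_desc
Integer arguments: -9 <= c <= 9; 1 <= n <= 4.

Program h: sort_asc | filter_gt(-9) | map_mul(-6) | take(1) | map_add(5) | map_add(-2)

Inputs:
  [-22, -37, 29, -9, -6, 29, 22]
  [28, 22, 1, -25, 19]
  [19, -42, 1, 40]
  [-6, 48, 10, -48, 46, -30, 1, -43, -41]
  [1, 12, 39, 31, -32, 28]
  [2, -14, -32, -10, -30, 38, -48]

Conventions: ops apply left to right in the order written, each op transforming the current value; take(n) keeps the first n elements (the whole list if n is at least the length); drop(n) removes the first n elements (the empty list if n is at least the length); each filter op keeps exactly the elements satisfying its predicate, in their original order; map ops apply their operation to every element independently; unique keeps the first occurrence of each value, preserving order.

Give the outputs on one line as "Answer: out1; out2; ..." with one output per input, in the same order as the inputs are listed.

[39]; [-3]; [-3]; [39]; [-3]; [-9]

Execution, op by op:
  [-22, -37, 29, -9, -6, 29, 22] -> [-37, -22, -9, -6, 22, 29, 29] -> [-6, 22, 29, 29] -> [36, -132, -174, -174] -> [36] -> [41] -> [39]
  [28, 22, 1, -25, 19] -> [-25, 1, 19, 22, 28] -> [1, 19, 22, 28] -> [-6, -114, -132, -168] -> [-6] -> [-1] -> [-3]
  [19, -42, 1, 40] -> [-42, 1, 19, 40] -> [1, 19, 40] -> [-6, -114, -240] -> [-6] -> [-1] -> [-3]
  [-6, 48, 10, -48, 46, -30, 1, -43, -41] -> [-48, -43, -41, -30, -6, 1, 10, 46, 48] -> [-6, 1, 10, 46, 48] -> [36, -6, -60, -276, -288] -> [36] -> [41] -> [39]
  [1, 12, 39, 31, -32, 28] -> [-32, 1, 12, 28, 31, 39] -> [1, 12, 28, 31, 39] -> [-6, -72, -168, -186, -234] -> [-6] -> [-1] -> [-3]
  [2, -14, -32, -10, -30, 38, -48] -> [-48, -32, -30, -14, -10, 2, 38] -> [2, 38] -> [-12, -228] -> [-12] -> [-7] -> [-9]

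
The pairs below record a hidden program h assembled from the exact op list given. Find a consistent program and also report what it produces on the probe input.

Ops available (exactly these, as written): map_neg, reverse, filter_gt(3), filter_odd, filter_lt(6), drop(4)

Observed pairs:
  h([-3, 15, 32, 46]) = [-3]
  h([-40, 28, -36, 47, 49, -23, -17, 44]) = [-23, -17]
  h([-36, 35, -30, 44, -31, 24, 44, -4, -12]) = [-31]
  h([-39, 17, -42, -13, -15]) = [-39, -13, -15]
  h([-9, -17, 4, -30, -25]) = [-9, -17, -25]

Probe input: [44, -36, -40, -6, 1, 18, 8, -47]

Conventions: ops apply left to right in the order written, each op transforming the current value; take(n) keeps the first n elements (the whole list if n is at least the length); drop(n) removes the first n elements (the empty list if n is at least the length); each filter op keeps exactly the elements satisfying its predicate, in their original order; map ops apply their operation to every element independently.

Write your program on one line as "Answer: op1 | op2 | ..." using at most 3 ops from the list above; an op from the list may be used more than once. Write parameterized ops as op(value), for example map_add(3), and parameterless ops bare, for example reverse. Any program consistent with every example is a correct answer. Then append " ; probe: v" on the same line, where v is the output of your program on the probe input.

filter_lt(6) | filter_odd ; probe: [1, -47]

Check, running the answer program on each example:
  [-3, 15, 32, 46] -> [-3] -> [-3]
  [-40, 28, -36, 47, 49, -23, -17, 44] -> [-40, -36, -23, -17] -> [-23, -17]
  [-36, 35, -30, 44, -31, 24, 44, -4, -12] -> [-36, -30, -31, -4, -12] -> [-31]
  [-39, 17, -42, -13, -15] -> [-39, -42, -13, -15] -> [-39, -13, -15]
  [-9, -17, 4, -30, -25] -> [-9, -17, 4, -30, -25] -> [-9, -17, -25]
  probe: [44, -36, -40, -6, 1, 18, 8, -47] -> [-36, -40, -6, 1, -47] -> [1, -47]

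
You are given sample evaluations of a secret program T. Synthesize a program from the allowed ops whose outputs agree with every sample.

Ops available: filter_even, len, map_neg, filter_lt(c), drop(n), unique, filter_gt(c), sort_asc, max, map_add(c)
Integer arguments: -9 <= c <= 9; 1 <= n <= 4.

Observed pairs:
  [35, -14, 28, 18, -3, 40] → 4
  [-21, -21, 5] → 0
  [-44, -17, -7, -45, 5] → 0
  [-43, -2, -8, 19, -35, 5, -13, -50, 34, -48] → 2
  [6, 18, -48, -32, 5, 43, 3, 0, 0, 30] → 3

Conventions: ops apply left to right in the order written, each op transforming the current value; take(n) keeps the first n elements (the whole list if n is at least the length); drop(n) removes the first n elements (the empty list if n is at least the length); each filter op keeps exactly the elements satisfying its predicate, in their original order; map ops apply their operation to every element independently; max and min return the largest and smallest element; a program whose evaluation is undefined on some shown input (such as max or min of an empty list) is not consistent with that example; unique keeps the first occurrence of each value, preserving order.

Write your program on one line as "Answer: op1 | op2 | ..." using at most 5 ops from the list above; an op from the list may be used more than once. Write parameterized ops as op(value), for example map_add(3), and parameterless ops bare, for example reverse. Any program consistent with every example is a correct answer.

unique | filter_gt(2) | filter_gt(7) | len

Check, running the answer program on each example:
  [35, -14, 28, 18, -3, 40] -> [35, -14, 28, 18, -3, 40] -> [35, 28, 18, 40] -> [35, 28, 18, 40] -> 4
  [-21, -21, 5] -> [-21, 5] -> [5] -> [] -> 0
  [-44, -17, -7, -45, 5] -> [-44, -17, -7, -45, 5] -> [5] -> [] -> 0
  [-43, -2, -8, 19, -35, 5, -13, -50, 34, -48] -> [-43, -2, -8, 19, -35, 5, -13, -50, 34, -48] -> [19, 5, 34] -> [19, 34] -> 2
  [6, 18, -48, -32, 5, 43, 3, 0, 0, 30] -> [6, 18, -48, -32, 5, 43, 3, 0, 30] -> [6, 18, 5, 43, 3, 30] -> [18, 43, 30] -> 3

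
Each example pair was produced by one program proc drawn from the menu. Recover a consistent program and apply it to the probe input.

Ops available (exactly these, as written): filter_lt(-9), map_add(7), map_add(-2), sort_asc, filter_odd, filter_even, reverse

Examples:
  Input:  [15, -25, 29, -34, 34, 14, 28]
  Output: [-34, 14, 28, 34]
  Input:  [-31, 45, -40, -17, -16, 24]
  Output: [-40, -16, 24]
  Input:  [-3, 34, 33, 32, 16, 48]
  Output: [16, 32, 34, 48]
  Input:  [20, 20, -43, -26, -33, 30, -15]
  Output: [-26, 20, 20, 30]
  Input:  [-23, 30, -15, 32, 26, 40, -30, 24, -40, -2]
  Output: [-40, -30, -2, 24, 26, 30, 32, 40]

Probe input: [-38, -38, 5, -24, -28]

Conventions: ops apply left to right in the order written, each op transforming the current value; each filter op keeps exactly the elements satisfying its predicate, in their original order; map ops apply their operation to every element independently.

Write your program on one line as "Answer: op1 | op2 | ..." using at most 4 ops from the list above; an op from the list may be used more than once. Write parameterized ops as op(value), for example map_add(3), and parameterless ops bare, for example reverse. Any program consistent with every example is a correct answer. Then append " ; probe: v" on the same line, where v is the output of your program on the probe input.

filter_even | reverse | sort_asc ; probe: [-38, -38, -28, -24]

Check, running the answer program on each example:
  [15, -25, 29, -34, 34, 14, 28] -> [-34, 34, 14, 28] -> [28, 14, 34, -34] -> [-34, 14, 28, 34]
  [-31, 45, -40, -17, -16, 24] -> [-40, -16, 24] -> [24, -16, -40] -> [-40, -16, 24]
  [-3, 34, 33, 32, 16, 48] -> [34, 32, 16, 48] -> [48, 16, 32, 34] -> [16, 32, 34, 48]
  [20, 20, -43, -26, -33, 30, -15] -> [20, 20, -26, 30] -> [30, -26, 20, 20] -> [-26, 20, 20, 30]
  [-23, 30, -15, 32, 26, 40, -30, 24, -40, -2] -> [30, 32, 26, 40, -30, 24, -40, -2] -> [-2, -40, 24, -30, 40, 26, 32, 30] -> [-40, -30, -2, 24, 26, 30, 32, 40]
  probe: [-38, -38, 5, -24, -28] -> [-38, -38, -24, -28] -> [-28, -24, -38, -38] -> [-38, -38, -28, -24]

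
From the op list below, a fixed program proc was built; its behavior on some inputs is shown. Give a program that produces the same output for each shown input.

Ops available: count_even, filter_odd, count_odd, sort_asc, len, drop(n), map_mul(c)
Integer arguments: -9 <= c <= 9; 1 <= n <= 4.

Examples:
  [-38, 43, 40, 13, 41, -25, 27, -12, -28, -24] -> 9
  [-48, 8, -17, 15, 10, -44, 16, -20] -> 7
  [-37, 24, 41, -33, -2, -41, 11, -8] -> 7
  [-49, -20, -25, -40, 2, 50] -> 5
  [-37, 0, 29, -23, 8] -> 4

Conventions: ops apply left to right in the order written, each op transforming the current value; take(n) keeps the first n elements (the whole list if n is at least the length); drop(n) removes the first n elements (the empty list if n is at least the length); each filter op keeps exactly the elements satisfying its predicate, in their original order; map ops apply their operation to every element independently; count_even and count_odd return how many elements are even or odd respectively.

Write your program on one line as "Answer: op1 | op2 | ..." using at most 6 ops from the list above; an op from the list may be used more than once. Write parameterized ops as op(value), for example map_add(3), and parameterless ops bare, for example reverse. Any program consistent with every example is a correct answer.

drop(1) | sort_asc | map_mul(-5) | sort_asc | len

Check, running the answer program on each example:
  [-38, 43, 40, 13, 41, -25, 27, -12, -28, -24] -> [43, 40, 13, 41, -25, 27, -12, -28, -24] -> [-28, -25, -24, -12, 13, 27, 40, 41, 43] -> [140, 125, 120, 60, -65, -135, -200, -205, -215] -> [-215, -205, -200, -135, -65, 60, 120, 125, 140] -> 9
  [-48, 8, -17, 15, 10, -44, 16, -20] -> [8, -17, 15, 10, -44, 16, -20] -> [-44, -20, -17, 8, 10, 15, 16] -> [220, 100, 85, -40, -50, -75, -80] -> [-80, -75, -50, -40, 85, 100, 220] -> 7
  [-37, 24, 41, -33, -2, -41, 11, -8] -> [24, 41, -33, -2, -41, 11, -8] -> [-41, -33, -8, -2, 11, 24, 41] -> [205, 165, 40, 10, -55, -120, -205] -> [-205, -120, -55, 10, 40, 165, 205] -> 7
  [-49, -20, -25, -40, 2, 50] -> [-20, -25, -40, 2, 50] -> [-40, -25, -20, 2, 50] -> [200, 125, 100, -10, -250] -> [-250, -10, 100, 125, 200] -> 5
  [-37, 0, 29, -23, 8] -> [0, 29, -23, 8] -> [-23, 0, 8, 29] -> [115, 0, -40, -145] -> [-145, -40, 0, 115] -> 4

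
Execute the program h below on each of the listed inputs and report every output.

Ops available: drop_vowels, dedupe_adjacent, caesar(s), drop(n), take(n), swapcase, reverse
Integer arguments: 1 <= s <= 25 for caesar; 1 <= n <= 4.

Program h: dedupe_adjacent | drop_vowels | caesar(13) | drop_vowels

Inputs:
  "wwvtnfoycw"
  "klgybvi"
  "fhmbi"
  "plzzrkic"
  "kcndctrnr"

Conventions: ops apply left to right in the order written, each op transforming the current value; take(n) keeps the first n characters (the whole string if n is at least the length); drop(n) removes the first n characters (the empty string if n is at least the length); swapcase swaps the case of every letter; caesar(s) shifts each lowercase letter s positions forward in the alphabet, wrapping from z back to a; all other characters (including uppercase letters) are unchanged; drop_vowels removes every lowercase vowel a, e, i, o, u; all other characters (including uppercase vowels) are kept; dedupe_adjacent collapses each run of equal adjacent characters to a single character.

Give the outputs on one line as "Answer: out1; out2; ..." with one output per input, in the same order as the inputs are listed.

"jgslpj"; "xytl"; "sz"; "cymxp"; "xpqpg"

Execution, op by op:
  "wwvtnfoycw" -> "wvtnfoycw" -> "wvtnfycw" -> "jigaslpj" -> "jgslpj"
  "klgybvi" -> "klgybvi" -> "klgybv" -> "xytloi" -> "xytl"
  "fhmbi" -> "fhmbi" -> "fhmb" -> "suzo" -> "sz"
  "plzzrkic" -> "plzrkic" -> "plzrkc" -> "cymexp" -> "cymxp"
  "kcndctrnr" -> "kcndctrnr" -> "kcndctrnr" -> "xpaqpgeae" -> "xpqpg"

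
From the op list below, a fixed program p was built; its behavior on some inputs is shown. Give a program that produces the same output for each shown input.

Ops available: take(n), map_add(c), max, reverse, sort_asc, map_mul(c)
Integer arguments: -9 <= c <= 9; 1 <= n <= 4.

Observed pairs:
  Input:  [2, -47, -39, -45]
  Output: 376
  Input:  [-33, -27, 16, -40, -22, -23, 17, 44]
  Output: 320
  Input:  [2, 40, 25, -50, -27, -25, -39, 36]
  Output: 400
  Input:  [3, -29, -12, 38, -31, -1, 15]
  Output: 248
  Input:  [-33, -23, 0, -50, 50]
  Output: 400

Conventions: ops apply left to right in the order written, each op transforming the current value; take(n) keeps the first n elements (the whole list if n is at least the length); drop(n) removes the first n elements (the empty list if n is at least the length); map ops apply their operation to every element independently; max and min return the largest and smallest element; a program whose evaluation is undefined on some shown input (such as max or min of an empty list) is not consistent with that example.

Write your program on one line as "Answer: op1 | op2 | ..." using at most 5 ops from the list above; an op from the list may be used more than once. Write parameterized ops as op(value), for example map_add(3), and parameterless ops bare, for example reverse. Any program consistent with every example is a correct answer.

map_mul(-8) | sort_asc | reverse | max

Check, running the answer program on each example:
  [2, -47, -39, -45] -> [-16, 376, 312, 360] -> [-16, 312, 360, 376] -> [376, 360, 312, -16] -> 376
  [-33, -27, 16, -40, -22, -23, 17, 44] -> [264, 216, -128, 320, 176, 184, -136, -352] -> [-352, -136, -128, 176, 184, 216, 264, 320] -> [320, 264, 216, 184, 176, -128, -136, -352] -> 320
  [2, 40, 25, -50, -27, -25, -39, 36] -> [-16, -320, -200, 400, 216, 200, 312, -288] -> [-320, -288, -200, -16, 200, 216, 312, 400] -> [400, 312, 216, 200, -16, -200, -288, -320] -> 400
  [3, -29, -12, 38, -31, -1, 15] -> [-24, 232, 96, -304, 248, 8, -120] -> [-304, -120, -24, 8, 96, 232, 248] -> [248, 232, 96, 8, -24, -120, -304] -> 248
  [-33, -23, 0, -50, 50] -> [264, 184, 0, 400, -400] -> [-400, 0, 184, 264, 400] -> [400, 264, 184, 0, -400] -> 400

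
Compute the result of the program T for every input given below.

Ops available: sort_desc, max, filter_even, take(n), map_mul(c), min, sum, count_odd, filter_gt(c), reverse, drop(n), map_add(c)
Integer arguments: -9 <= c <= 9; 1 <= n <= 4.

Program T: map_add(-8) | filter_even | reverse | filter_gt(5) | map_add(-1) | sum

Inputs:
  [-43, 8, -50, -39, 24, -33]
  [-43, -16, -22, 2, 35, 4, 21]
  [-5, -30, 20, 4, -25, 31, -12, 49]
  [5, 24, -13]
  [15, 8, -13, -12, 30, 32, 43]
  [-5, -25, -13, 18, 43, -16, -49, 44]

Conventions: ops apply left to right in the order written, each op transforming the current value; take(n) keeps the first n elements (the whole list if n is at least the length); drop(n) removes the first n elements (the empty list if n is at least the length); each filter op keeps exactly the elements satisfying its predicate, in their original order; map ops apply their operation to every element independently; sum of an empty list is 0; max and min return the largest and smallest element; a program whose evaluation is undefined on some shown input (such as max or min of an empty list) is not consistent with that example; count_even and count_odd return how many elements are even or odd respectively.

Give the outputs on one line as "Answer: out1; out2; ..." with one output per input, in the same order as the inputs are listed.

Execution, op by op:
  [-43, 8, -50, -39, 24, -33] -> [-51, 0, -58, -47, 16, -41] -> [0, -58, 16] -> [16, -58, 0] -> [16] -> [15] -> 15
  [-43, -16, -22, 2, 35, 4, 21] -> [-51, -24, -30, -6, 27, -4, 13] -> [-24, -30, -6, -4] -> [-4, -6, -30, -24] -> [] -> [] -> 0
  [-5, -30, 20, 4, -25, 31, -12, 49] -> [-13, -38, 12, -4, -33, 23, -20, 41] -> [-38, 12, -4, -20] -> [-20, -4, 12, -38] -> [12] -> [11] -> 11
  [5, 24, -13] -> [-3, 16, -21] -> [16] -> [16] -> [16] -> [15] -> 15
  [15, 8, -13, -12, 30, 32, 43] -> [7, 0, -21, -20, 22, 24, 35] -> [0, -20, 22, 24] -> [24, 22, -20, 0] -> [24, 22] -> [23, 21] -> 44
  [-5, -25, -13, 18, 43, -16, -49, 44] -> [-13, -33, -21, 10, 35, -24, -57, 36] -> [10, -24, 36] -> [36, -24, 10] -> [36, 10] -> [35, 9] -> 44

15; 0; 11; 15; 44; 44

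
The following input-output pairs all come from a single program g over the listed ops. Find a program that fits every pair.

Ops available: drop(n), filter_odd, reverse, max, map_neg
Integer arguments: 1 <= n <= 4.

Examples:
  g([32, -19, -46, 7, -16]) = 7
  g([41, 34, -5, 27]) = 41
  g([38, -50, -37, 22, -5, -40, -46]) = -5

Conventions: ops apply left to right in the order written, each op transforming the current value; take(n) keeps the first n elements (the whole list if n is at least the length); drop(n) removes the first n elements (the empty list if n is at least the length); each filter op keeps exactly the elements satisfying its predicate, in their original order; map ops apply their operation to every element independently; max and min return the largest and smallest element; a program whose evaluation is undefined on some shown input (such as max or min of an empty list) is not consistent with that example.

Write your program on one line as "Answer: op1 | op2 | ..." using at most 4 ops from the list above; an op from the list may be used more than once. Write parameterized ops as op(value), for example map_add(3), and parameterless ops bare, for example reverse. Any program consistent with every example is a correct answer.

filter_odd | reverse | max

Check, running the answer program on each example:
  [32, -19, -46, 7, -16] -> [-19, 7] -> [7, -19] -> 7
  [41, 34, -5, 27] -> [41, -5, 27] -> [27, -5, 41] -> 41
  [38, -50, -37, 22, -5, -40, -46] -> [-37, -5] -> [-5, -37] -> -5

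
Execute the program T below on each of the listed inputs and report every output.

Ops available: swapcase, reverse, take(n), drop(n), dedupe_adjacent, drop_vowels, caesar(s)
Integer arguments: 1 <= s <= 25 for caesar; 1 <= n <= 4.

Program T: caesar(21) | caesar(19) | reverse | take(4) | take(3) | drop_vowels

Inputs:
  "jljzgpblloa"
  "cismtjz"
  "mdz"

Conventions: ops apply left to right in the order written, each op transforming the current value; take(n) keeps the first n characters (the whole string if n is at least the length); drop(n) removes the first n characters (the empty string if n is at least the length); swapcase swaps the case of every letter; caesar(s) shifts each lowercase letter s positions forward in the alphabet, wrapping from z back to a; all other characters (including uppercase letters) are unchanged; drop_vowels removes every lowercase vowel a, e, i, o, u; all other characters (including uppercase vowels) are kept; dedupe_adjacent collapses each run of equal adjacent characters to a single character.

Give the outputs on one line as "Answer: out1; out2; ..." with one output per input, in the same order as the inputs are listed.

"cz"; "nxh"; "nr"

Execution, op by op:
  "jljzgpblloa" -> "egeubkwggjv" -> "xzxnudpzzco" -> "oczzpdunxzx" -> "oczz" -> "ocz" -> "cz"
  "cismtjz" -> "xdnhoeu" -> "qwgahxn" -> "nxhagwq" -> "nxha" -> "nxh" -> "nxh"
  "mdz" -> "hyu" -> "arn" -> "nra" -> "nra" -> "nra" -> "nr"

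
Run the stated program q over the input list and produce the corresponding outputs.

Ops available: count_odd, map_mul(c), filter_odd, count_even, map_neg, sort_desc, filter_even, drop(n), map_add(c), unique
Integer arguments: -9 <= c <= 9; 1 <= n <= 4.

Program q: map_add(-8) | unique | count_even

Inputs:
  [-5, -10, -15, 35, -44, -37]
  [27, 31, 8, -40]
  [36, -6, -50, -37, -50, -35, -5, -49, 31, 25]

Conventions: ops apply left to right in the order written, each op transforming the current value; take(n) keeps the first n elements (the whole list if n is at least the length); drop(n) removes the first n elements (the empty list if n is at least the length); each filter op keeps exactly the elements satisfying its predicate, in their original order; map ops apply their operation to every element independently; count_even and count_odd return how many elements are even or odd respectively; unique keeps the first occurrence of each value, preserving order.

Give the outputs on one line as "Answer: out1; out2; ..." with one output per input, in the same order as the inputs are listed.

Execution, op by op:
  [-5, -10, -15, 35, -44, -37] -> [-13, -18, -23, 27, -52, -45] -> [-13, -18, -23, 27, -52, -45] -> 2
  [27, 31, 8, -40] -> [19, 23, 0, -48] -> [19, 23, 0, -48] -> 2
  [36, -6, -50, -37, -50, -35, -5, -49, 31, 25] -> [28, -14, -58, -45, -58, -43, -13, -57, 23, 17] -> [28, -14, -58, -45, -43, -13, -57, 23, 17] -> 3

2; 2; 3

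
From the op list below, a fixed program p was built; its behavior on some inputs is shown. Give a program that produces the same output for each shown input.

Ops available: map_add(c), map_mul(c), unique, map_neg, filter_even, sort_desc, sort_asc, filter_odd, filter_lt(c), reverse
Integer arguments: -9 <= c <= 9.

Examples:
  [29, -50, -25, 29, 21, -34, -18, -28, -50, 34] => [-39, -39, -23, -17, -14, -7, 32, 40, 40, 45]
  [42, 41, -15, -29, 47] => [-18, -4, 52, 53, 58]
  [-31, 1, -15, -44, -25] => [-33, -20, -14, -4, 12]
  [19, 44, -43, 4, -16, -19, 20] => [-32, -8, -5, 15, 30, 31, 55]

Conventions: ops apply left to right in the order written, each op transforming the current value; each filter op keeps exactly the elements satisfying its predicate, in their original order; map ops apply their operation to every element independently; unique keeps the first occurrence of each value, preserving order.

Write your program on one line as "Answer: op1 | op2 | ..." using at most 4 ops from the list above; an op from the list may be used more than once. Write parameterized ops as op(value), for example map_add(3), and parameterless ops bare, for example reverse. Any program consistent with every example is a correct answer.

map_add(3) | sort_desc | reverse | map_add(8)

Check, running the answer program on each example:
  [29, -50, -25, 29, 21, -34, -18, -28, -50, 34] -> [32, -47, -22, 32, 24, -31, -15, -25, -47, 37] -> [37, 32, 32, 24, -15, -22, -25, -31, -47, -47] -> [-47, -47, -31, -25, -22, -15, 24, 32, 32, 37] -> [-39, -39, -23, -17, -14, -7, 32, 40, 40, 45]
  [42, 41, -15, -29, 47] -> [45, 44, -12, -26, 50] -> [50, 45, 44, -12, -26] -> [-26, -12, 44, 45, 50] -> [-18, -4, 52, 53, 58]
  [-31, 1, -15, -44, -25] -> [-28, 4, -12, -41, -22] -> [4, -12, -22, -28, -41] -> [-41, -28, -22, -12, 4] -> [-33, -20, -14, -4, 12]
  [19, 44, -43, 4, -16, -19, 20] -> [22, 47, -40, 7, -13, -16, 23] -> [47, 23, 22, 7, -13, -16, -40] -> [-40, -16, -13, 7, 22, 23, 47] -> [-32, -8, -5, 15, 30, 31, 55]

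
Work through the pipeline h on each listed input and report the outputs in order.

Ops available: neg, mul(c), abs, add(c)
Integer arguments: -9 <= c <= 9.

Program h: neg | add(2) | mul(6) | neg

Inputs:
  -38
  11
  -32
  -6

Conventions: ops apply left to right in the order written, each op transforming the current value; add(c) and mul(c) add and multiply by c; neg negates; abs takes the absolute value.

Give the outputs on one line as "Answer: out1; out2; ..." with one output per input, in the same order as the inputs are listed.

Execution, op by op:
  -38 -> 38 -> 40 -> 240 -> -240
  11 -> -11 -> -9 -> -54 -> 54
  -32 -> 32 -> 34 -> 204 -> -204
  -6 -> 6 -> 8 -> 48 -> -48

-240; 54; -204; -48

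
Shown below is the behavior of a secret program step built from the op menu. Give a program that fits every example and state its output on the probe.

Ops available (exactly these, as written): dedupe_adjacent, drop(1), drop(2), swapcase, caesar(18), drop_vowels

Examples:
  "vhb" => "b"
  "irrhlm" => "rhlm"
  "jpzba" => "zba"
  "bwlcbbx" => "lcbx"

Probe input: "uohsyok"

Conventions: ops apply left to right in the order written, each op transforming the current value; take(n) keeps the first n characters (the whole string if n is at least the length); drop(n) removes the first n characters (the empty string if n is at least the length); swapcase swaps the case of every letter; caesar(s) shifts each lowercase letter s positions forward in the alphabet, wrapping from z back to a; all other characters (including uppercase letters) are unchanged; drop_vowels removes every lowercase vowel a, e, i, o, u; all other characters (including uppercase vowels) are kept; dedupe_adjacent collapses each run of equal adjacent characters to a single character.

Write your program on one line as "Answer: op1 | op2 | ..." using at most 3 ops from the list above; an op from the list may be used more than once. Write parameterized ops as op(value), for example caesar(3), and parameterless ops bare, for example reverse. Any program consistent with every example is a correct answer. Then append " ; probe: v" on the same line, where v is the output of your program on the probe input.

drop(2) | dedupe_adjacent ; probe: "hsyok"

Check, running the answer program on each example:
  "vhb" -> "b" -> "b"
  "irrhlm" -> "rhlm" -> "rhlm"
  "jpzba" -> "zba" -> "zba"
  "bwlcbbx" -> "lcbbx" -> "lcbx"
  probe: "uohsyok" -> "hsyok" -> "hsyok"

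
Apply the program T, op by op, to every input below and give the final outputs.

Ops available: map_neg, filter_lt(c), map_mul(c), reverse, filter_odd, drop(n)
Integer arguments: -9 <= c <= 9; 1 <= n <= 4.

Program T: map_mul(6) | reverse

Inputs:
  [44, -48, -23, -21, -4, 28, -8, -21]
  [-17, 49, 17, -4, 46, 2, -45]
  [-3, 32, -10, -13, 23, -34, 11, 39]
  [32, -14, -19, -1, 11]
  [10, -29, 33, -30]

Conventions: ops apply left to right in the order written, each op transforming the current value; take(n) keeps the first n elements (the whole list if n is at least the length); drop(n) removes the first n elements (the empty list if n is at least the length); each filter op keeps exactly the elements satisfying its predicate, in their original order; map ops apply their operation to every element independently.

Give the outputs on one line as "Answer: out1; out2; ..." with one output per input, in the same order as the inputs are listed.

Execution, op by op:
  [44, -48, -23, -21, -4, 28, -8, -21] -> [264, -288, -138, -126, -24, 168, -48, -126] -> [-126, -48, 168, -24, -126, -138, -288, 264]
  [-17, 49, 17, -4, 46, 2, -45] -> [-102, 294, 102, -24, 276, 12, -270] -> [-270, 12, 276, -24, 102, 294, -102]
  [-3, 32, -10, -13, 23, -34, 11, 39] -> [-18, 192, -60, -78, 138, -204, 66, 234] -> [234, 66, -204, 138, -78, -60, 192, -18]
  [32, -14, -19, -1, 11] -> [192, -84, -114, -6, 66] -> [66, -6, -114, -84, 192]
  [10, -29, 33, -30] -> [60, -174, 198, -180] -> [-180, 198, -174, 60]

[-126, -48, 168, -24, -126, -138, -288, 264]; [-270, 12, 276, -24, 102, 294, -102]; [234, 66, -204, 138, -78, -60, 192, -18]; [66, -6, -114, -84, 192]; [-180, 198, -174, 60]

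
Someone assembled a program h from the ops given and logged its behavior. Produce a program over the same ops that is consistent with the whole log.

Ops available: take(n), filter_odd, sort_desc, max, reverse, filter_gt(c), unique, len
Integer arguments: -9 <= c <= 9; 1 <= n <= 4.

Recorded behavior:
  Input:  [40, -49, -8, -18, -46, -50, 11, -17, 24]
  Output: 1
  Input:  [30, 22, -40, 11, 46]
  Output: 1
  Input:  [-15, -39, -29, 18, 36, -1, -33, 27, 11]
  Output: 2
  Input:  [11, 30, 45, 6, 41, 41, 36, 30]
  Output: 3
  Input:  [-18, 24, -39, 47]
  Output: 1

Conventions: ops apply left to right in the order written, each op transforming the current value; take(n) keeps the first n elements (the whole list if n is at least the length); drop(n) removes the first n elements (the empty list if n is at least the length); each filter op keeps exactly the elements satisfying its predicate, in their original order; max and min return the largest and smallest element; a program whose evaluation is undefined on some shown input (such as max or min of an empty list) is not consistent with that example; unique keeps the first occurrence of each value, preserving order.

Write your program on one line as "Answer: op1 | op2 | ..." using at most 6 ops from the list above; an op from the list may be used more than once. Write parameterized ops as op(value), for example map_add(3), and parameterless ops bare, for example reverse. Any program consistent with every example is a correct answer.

filter_odd | unique | sort_desc | filter_gt(7) | len

Check, running the answer program on each example:
  [40, -49, -8, -18, -46, -50, 11, -17, 24] -> [-49, 11, -17] -> [-49, 11, -17] -> [11, -17, -49] -> [11] -> 1
  [30, 22, -40, 11, 46] -> [11] -> [11] -> [11] -> [11] -> 1
  [-15, -39, -29, 18, 36, -1, -33, 27, 11] -> [-15, -39, -29, -1, -33, 27, 11] -> [-15, -39, -29, -1, -33, 27, 11] -> [27, 11, -1, -15, -29, -33, -39] -> [27, 11] -> 2
  [11, 30, 45, 6, 41, 41, 36, 30] -> [11, 45, 41, 41] -> [11, 45, 41] -> [45, 41, 11] -> [45, 41, 11] -> 3
  [-18, 24, -39, 47] -> [-39, 47] -> [-39, 47] -> [47, -39] -> [47] -> 1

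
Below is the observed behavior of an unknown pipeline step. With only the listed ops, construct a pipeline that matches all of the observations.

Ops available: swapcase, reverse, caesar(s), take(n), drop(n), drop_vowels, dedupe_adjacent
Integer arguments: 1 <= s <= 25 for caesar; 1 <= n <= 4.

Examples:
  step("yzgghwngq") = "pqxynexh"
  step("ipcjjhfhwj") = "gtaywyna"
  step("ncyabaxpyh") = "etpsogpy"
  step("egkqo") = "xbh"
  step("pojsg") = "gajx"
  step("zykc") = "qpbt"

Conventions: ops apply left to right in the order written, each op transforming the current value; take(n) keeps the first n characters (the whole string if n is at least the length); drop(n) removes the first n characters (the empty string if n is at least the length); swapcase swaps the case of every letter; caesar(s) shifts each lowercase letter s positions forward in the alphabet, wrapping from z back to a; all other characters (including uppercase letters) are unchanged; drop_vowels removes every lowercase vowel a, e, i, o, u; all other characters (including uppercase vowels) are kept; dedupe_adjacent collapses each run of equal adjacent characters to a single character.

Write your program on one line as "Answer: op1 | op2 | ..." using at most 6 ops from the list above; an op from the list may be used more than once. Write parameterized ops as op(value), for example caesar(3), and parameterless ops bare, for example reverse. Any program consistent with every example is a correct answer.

dedupe_adjacent | drop_vowels | caesar(5) | caesar(19) | caesar(19)

Check, running the answer program on each example:
  "yzgghwngq" -> "yzghwngq" -> "yzghwngq" -> "delmbslv" -> "wxefuleo" -> "pqxynexh"
  "ipcjjhfhwj" -> "ipcjhfhwj" -> "pcjhfhwj" -> "uhomkmbo" -> "nahfdfuh" -> "gtaywyna"
  "ncyabaxpyh" -> "ncyabaxpyh" -> "ncybxpyh" -> "shdgcudm" -> "lawzvnwf" -> "etpsogpy"
  "egkqo" -> "egkqo" -> "gkq" -> "lpv" -> "eio" -> "xbh"
  "pojsg" -> "pojsg" -> "pjsg" -> "uoxl" -> "nhqe" -> "gajx"
  "zykc" -> "zykc" -> "zykc" -> "edph" -> "xwia" -> "qpbt"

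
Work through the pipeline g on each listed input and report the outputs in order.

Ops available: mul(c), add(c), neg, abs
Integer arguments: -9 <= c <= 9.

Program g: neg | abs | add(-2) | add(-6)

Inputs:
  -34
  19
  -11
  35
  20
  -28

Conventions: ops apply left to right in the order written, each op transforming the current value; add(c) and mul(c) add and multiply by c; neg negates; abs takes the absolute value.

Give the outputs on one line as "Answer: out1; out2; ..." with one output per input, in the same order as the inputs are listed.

26; 11; 3; 27; 12; 20

Execution, op by op:
  -34 -> 34 -> 34 -> 32 -> 26
  19 -> -19 -> 19 -> 17 -> 11
  -11 -> 11 -> 11 -> 9 -> 3
  35 -> -35 -> 35 -> 33 -> 27
  20 -> -20 -> 20 -> 18 -> 12
  -28 -> 28 -> 28 -> 26 -> 20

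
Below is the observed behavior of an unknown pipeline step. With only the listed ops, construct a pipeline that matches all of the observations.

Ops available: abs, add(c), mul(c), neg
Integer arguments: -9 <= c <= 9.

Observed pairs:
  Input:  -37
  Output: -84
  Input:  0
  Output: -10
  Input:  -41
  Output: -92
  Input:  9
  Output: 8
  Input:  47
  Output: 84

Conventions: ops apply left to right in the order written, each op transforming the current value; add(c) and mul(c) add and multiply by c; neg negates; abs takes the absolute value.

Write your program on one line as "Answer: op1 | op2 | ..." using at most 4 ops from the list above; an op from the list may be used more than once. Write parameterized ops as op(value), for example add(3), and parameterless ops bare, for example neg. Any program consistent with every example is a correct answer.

add(-6) | mul(2) | add(2)

Check, running the answer program on each example:
  -37 -> -43 -> -86 -> -84
  0 -> -6 -> -12 -> -10
  -41 -> -47 -> -94 -> -92
  9 -> 3 -> 6 -> 8
  47 -> 41 -> 82 -> 84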